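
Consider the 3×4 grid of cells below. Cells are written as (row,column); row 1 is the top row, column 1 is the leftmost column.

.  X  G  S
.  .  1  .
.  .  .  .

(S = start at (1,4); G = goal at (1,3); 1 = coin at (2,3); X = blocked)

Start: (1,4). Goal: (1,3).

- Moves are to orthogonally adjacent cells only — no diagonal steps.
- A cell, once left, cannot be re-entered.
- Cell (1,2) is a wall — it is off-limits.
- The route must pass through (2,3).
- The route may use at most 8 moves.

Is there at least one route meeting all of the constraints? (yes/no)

yes

One route that works: (1,4) → (2,4) → (2,3) → (1,3).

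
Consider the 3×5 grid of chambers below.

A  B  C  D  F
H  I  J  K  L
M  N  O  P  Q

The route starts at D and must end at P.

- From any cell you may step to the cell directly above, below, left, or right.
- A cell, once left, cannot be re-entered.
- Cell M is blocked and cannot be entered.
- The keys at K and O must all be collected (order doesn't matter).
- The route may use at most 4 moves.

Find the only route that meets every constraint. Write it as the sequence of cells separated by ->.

Any route must reach K and O and still end at P within 4 moves, so the order of the required stops is forced.
Route from D: down to K, left to J, down to O, right to P — 4 moves in all.
Check: all required cells visited; 4 ≤ 4 moves.

D -> K -> J -> O -> P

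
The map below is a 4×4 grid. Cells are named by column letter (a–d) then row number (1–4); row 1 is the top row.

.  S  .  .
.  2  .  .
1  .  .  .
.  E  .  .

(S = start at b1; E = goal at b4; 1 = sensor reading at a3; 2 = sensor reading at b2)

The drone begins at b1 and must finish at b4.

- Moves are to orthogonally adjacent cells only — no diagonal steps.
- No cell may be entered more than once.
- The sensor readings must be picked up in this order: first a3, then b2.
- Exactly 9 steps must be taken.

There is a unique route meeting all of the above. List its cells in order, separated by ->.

The waypoints must appear in the order a3, b2, with no cell reused.
Route from b1: left to a1, 2× down (reaching a3), right to b3, up to b2, right to c2, 2× down (reaching c4), left to b4 — 9 moves in all.
Check: order respected (1 at step 3, 2 at step 5); 9 moves as required.

b1 -> a1 -> a2 -> a3 -> b3 -> b2 -> c2 -> c3 -> c4 -> b4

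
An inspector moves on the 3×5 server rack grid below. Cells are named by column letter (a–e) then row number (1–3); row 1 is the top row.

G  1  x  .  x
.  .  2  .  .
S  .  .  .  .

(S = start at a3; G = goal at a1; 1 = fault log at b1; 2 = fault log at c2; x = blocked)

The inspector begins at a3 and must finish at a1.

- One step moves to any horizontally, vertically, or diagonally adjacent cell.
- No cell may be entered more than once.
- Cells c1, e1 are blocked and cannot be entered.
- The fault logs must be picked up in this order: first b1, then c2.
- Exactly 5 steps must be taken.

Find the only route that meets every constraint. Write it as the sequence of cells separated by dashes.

a3 - a2 - b1 - c2 - b2 - a1

The waypoints must appear in the order b1, c2, with no cell reused.
Route from a3: up 1 to a2, up-right 1 to b1, down-right 1 to c2, left 1 to b2, up-left 1 to a1 — 5 moves in all.
Check: order respected (1 at step 2, 2 at step 3); 5 moves as required.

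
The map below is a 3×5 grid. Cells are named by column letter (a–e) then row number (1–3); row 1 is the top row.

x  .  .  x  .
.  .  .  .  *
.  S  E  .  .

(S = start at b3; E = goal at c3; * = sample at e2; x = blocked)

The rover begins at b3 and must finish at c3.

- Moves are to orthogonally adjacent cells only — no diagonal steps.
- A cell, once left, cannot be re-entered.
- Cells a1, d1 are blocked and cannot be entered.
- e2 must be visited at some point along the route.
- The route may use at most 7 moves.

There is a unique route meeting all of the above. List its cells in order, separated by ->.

Any route must reach e2 and still end at c3 within 7 moves, so the order of the required stops is forced.
Route from b3: up 1 to b2, right 3 to e2, down 1 to e3, left 2 to c3 — 7 moves in all.
Check: all required cells visited; 7 ≤ 7 moves.

b3 -> b2 -> c2 -> d2 -> e2 -> e3 -> d3 -> c3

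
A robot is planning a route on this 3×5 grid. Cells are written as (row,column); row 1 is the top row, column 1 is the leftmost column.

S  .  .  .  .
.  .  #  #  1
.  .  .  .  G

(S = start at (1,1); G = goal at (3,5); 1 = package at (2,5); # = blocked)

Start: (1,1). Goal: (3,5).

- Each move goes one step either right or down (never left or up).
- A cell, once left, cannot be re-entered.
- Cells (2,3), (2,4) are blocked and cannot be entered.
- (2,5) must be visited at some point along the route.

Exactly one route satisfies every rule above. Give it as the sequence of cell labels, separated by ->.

Moves only go right or down, so the column and row indices never decrease.
Route from (1,1): 4× right (reaching (1,5)), 2× down (reaching (3,5)) — 6 moves in all.
Check: all required cells visited.

(1,1) -> (1,2) -> (1,3) -> (1,4) -> (1,5) -> (2,5) -> (3,5)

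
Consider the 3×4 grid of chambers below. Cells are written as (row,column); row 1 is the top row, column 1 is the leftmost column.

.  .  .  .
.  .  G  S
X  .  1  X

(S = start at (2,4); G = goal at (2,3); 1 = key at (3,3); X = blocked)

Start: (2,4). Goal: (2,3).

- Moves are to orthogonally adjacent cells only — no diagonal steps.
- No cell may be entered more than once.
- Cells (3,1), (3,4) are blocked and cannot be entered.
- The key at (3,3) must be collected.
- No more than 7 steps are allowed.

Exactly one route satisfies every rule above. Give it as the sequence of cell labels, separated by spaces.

The budget equals the shortest possible length, so every move has to be on a shortest route through the required cells.
Route from (2,4): up 1 to (1,4), left 2 to (1,2), down 2 to (3,2), right 1 to (3,3), up 1 to (2,3) — 7 moves in all.
Check: all required cells visited; 7 ≤ 7 moves.

(2,4) (1,4) (1,3) (1,2) (2,2) (3,2) (3,3) (2,3)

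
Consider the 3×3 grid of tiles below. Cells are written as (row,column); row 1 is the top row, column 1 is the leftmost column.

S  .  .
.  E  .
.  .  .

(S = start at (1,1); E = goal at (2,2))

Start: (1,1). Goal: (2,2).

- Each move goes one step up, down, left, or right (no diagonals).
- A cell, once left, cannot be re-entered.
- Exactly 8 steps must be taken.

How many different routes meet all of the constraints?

Need simple routes of exactly 8 moves from (1,1) to (2,2) (Manhattan distance 2, so 3 moves are spent on a detour and 3 undoing it).
Enumerating: (1,1) (2,1) (3,1) (3,2) (3,3) (2,3) (1,3) (1,2) (2,2) | (1,1) (1,2) (1,3) (2,3) (3,3) (3,2) (3,1) (2,1) (2,2).
That gives 2 routes.

2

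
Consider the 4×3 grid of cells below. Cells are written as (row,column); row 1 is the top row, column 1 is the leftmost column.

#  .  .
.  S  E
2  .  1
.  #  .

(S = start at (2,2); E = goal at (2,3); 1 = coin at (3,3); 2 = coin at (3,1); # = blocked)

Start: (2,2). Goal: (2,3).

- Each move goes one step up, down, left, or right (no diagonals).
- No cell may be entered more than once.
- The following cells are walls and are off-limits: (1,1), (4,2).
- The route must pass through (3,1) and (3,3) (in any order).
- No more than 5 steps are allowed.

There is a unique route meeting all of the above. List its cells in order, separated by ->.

The 5-move cap with required stops at (3,1), (3,3) leaves no slack for detours.
Route from (2,2): left 1 to (2,1), down 1 to (3,1), right 2 to (3,3), up 1 to (2,3) — 5 moves in all.
Check: all required cells visited; 5 ≤ 5 moves.

(2,2) -> (2,1) -> (3,1) -> (3,2) -> (3,3) -> (2,3)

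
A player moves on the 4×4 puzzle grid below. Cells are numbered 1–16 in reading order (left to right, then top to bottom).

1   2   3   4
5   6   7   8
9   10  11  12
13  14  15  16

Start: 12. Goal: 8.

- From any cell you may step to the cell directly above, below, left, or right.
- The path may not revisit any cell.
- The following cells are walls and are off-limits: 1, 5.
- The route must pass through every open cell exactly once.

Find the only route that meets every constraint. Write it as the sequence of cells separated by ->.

Need to visit all 14 open cells exactly once, starting at 12 and ending at 8.
Route from 12: down to 16, 3× left (reaching 13), up to 9, 2× right (reaching 11), up to 7, left to 6, up to 2, 2× right (reaching 4), down to 8 — 13 moves in all.
Check: all 14 open cells covered.

12 -> 16 -> 15 -> 14 -> 13 -> 9 -> 10 -> 11 -> 7 -> 6 -> 2 -> 3 -> 4 -> 8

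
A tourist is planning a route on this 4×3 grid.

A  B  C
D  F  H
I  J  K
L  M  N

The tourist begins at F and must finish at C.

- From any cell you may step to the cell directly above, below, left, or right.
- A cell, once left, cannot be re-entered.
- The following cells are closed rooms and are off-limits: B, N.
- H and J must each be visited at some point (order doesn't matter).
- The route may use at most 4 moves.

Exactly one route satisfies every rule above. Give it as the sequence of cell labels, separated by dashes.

Any route must reach H and J and still end at C within 4 moves, so the order of the required stops is forced.
Route from F: down to J, right to K, 2× up (reaching C) — 4 moves in all.
Check: all required cells visited; 4 ≤ 4 moves.

F - J - K - H - C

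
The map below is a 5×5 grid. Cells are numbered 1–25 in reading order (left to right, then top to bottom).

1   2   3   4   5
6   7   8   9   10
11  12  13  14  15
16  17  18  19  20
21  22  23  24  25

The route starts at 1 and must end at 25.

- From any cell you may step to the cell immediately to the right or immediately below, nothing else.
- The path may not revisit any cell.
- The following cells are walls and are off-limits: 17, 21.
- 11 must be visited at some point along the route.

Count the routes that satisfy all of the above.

A right/down-only route from 1 to 25 makes exactly 4 down-moves and 4 right-moves in some order.
With no other constraints that would be C(8,4) = 70 routes.
Split at 11 and multiply the segment counts (each segment already excludes blocked cells): 1→11: 1; 11→25: 6; product = 6.
That gives 6 routes.

6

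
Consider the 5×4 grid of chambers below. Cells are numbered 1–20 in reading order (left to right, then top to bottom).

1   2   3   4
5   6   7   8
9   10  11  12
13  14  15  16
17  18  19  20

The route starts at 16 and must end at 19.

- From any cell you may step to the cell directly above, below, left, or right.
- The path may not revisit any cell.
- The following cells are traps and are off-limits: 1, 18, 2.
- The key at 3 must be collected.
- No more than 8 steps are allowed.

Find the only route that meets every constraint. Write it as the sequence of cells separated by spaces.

16 12 8 4 3 7 11 15 19

The 8-move cap with required stops at 3 leaves no slack for detours.
Route from 16: up 3 to 4, left 1 to 3, down 4 to 19 — 8 moves in all.
Check: all required cells visited; 8 ≤ 8 moves.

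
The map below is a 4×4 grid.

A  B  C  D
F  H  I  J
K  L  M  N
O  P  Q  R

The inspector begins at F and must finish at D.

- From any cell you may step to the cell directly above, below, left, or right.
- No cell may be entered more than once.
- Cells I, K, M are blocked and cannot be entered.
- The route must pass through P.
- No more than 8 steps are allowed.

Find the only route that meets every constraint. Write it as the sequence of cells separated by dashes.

The budget equals the shortest possible length, so every move has to be on a shortest route through the required cells.
Route from F: right to H, 2× down (reaching P), 2× right (reaching R), 3× up (reaching D) — 8 moves in all.
Check: all required cells visited; 8 ≤ 8 moves.

F - H - L - P - Q - R - N - J - D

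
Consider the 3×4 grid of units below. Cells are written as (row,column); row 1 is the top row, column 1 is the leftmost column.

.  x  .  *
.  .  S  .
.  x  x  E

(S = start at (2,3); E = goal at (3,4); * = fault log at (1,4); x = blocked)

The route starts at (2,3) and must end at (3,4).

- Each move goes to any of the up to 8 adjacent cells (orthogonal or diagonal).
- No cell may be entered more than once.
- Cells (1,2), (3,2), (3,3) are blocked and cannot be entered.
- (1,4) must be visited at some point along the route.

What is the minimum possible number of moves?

3

Any route passes through (1,4) somewhere between (2,3) and (3,4). Summing Chebyshev distances along the two legs ((2,3) → (1,4) → (3,4)) gives a lower bound of 1 + 2 = 3 moves.
A route of 3 moves achieves this: (2,3) → (1,4) → (2,4) → (3,4).
Since 3 matches the lower bound, it is optimal.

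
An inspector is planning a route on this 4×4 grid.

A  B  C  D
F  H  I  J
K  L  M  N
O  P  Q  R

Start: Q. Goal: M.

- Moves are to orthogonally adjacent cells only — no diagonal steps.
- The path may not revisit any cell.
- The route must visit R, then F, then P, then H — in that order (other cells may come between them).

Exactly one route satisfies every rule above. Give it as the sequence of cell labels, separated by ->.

Q -> R -> N -> J -> D -> C -> B -> A -> F -> K -> O -> P -> L -> H -> I -> M

The waypoints must appear in the order R, F, P, H, with no cell reused.
Route from Q: right 1 to R, up 3 to D, left 3 to A, down 3 to O, right 1 to P, up 2 to H, right 1 to I, down 1 to M — 15 moves in all.
Check: order respected (R at step 1, F at step 8, P at step 11, H at step 13).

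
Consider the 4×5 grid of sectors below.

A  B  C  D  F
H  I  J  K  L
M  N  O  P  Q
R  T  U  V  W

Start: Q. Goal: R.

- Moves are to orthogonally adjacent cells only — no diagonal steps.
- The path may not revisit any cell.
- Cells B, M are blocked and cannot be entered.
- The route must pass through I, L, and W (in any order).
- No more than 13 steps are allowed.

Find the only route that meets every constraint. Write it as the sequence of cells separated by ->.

The 13-move cap with required stops at I, L, W leaves no slack for detours.
Route from Q: down to W, left to V, 2× up (reaching K), right to L, up to F, 2× left (reaching C), down to J, left to I, 2× down (reaching T), left to R — 13 moves in all.
Check: all required cells visited; 13 ≤ 13 moves.

Q -> W -> V -> P -> K -> L -> F -> D -> C -> J -> I -> N -> T -> R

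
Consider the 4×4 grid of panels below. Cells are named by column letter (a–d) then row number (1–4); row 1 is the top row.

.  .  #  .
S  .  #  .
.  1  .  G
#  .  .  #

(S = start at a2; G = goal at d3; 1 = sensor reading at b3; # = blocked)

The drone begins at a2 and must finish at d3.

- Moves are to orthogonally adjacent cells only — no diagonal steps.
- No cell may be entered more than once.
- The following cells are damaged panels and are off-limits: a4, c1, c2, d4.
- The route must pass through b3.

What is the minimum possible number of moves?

4

Any route passes through b3 somewhere between a2 and d3. Summing Manhattan distances along the two legs (a2 → b3 → d3) gives a lower bound of 2 + 2 = 4 moves.
A route of 4 moves achieves this: a2 → a3 → b3 → c3 → d3.
Since 4 matches the lower bound, it is optimal.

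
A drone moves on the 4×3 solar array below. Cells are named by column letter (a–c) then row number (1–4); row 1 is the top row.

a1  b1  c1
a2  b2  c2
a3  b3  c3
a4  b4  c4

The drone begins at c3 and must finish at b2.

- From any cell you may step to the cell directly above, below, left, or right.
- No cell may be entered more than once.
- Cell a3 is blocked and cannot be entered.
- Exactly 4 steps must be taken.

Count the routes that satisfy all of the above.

Need simple routes of exactly 4 moves from c3 to b2 (Manhattan distance 2, so 1 moves are spent on a detour and 1 undoing it).
Enumerating: c3 c2 c1 b1 b2 | c3 c4 b4 b3 b2.
That gives 2 routes.

2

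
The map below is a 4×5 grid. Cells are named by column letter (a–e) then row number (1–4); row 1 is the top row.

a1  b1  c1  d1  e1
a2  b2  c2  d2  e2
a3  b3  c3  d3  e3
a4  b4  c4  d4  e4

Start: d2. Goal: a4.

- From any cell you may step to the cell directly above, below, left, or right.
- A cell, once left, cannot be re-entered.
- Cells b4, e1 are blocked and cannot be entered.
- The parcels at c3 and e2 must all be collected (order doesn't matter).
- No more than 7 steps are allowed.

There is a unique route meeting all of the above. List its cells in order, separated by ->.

The budget equals the shortest possible length, so every move has to be on a shortest route through the required cells.
Route from d2: right to e2, down to e3, 4× left (reaching a3), down to a4 — 7 moves in all.
Check: all required cells visited; 7 ≤ 7 moves.

d2 -> e2 -> e3 -> d3 -> c3 -> b3 -> a3 -> a4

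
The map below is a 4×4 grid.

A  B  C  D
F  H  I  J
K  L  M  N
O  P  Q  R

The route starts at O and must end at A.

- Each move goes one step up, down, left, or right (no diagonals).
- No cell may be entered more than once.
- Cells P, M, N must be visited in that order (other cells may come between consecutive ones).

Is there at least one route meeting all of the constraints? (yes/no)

One route that works: O → P → L → M → N → J → D → C → B → A.

yes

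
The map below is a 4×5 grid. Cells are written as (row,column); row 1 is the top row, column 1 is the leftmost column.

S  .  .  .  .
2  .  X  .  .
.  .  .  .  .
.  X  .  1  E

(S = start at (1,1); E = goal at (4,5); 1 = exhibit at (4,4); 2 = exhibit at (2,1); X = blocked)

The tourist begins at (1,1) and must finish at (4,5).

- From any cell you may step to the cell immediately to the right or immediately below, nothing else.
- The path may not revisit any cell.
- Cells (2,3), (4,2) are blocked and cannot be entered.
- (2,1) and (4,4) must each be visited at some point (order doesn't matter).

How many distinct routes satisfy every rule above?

A right/down-only route from (1,1) to (4,5) makes exactly 3 down-moves and 4 right-moves in some order.
With no other constraints that would be C(7,3) = 35 routes.
A monotone route can only reach the required cells in the order (2,1), (4,4), so split there and multiply the segment counts (each segment already excludes blocked cells): (1,1)→(2,1): 1; (2,1)→(4,4): 4; (4,4)→(4,5): 1; product = 4.
That gives 4 routes.

4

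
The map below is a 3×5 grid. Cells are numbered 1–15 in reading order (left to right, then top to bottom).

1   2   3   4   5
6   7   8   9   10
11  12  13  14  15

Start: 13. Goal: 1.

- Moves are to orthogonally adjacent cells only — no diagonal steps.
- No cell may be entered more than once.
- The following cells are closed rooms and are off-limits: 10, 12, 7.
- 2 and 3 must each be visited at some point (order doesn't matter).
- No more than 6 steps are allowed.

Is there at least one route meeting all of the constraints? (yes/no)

yes

One route that works: 13 → 8 → 3 → 2 → 1.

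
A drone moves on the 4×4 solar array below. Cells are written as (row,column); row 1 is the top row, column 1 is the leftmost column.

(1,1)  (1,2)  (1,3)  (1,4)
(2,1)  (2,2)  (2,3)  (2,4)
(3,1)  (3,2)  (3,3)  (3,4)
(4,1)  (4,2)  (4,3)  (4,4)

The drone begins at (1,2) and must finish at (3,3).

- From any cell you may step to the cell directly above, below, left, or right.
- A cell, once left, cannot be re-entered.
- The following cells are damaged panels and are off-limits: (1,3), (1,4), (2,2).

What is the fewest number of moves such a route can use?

5

The Manhattan distance from (1,2) to (3,3) is |1−3| + |2−3| = 3, so at least 3 moves are needed.
That bound ignores the blocked cells. Measuring each leg by the fewest moves that actually steer around them ((1,2)→(3,3): 5) raises the lower bound to 5.
A route of 5 moves exists: (1,2) → (1,1) → (2,1) → (3,1) → (3,2) → (3,3).
Since 5 matches that lower bound, it is optimal.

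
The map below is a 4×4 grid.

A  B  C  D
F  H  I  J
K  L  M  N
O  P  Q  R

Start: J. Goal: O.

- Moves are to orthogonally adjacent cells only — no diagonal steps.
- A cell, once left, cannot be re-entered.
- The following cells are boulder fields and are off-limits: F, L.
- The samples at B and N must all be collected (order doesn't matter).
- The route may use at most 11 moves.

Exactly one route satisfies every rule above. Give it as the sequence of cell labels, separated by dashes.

J - D - C - B - H - I - M - N - R - Q - P - O

The budget equals the shortest possible length, so every move has to be on a shortest route through the required cells.
Route from J: up to D, 2× left (reaching B), down to H, right to I, down to M, right to N, down to R, 3× left (reaching O) — 11 moves in all.
Check: all required cells visited; 11 ≤ 11 moves.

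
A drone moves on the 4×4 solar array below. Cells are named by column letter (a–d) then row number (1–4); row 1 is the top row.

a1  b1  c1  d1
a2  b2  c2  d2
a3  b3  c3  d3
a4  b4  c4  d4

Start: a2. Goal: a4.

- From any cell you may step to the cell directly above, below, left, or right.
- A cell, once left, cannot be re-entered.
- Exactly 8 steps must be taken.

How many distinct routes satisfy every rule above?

Need simple routes of exactly 8 moves from a2 to a4 (Manhattan distance 2, so 3 moves are spent on a detour and 3 undoing it).
Branch systematically from the start, pruning whenever the remaining move budget drops below the Manhattan distance to a4 or differs from it in parity. Grouping the completions by first move — via a1: 9; via a3: 2; via b2: 10 — and summing: 9 + 2 + 10 = 21.
That gives 21 routes.

21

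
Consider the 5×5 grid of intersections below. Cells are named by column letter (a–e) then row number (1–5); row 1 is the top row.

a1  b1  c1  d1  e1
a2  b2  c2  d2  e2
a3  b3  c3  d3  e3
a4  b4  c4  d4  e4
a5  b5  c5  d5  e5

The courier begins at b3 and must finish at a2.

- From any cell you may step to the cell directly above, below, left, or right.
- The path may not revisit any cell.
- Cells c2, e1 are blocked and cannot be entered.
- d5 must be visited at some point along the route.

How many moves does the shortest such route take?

10

Any route passes through d5 somewhere between b3 and a2. Summing Manhattan distances along the two legs (b3 → d5 → a2) gives a lower bound of 4 + 6 = 10 moves.
A route of 10 moves achieves this: b3 → b4 → c4 → d4 → d5 → c5 → b5 → a5 → a4 → a3 → a2.
Since 10 matches the lower bound, it is optimal.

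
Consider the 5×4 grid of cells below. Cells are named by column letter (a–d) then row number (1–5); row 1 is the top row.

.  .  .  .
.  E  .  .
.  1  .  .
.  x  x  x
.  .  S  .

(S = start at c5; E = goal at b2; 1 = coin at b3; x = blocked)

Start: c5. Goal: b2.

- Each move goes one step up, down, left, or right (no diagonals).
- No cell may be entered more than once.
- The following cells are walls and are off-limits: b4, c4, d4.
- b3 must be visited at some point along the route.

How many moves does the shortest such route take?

6

Any route passes through b3 somewhere between c5 and b2. Summing Manhattan distances along the two legs (c5 → b3 → b2) gives a lower bound of 3 + 1 = 4 moves.
That bound ignores the blocked cells. Measuring each leg by the fewest moves that actually steer around them (c5→b3: 5; b3→b2: 1) raises the lower bound to 6.
A route of 6 moves exists: c5 → b5 → a5 → a4 → a3 → b3 → b2.
Since 6 matches that lower bound, it is optimal.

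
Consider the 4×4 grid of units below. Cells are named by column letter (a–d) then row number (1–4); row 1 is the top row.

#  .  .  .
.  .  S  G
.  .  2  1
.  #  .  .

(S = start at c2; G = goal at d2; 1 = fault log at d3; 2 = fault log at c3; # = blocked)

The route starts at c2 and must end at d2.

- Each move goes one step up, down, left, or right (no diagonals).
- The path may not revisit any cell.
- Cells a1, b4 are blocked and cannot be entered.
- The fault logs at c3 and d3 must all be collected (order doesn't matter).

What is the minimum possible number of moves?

Any route passes through c3 and d3 in some order between c2 and d2. Summing Manhattan distances along each leg and taking the cheapest ordering (c2 → c3 → d3 → d2) gives a lower bound of 1 + 1 + 1 = 3 moves.
A route of 3 moves achieves this: c2 → c3 → d3 → d2.
Since 3 matches the lower bound, it is optimal.

3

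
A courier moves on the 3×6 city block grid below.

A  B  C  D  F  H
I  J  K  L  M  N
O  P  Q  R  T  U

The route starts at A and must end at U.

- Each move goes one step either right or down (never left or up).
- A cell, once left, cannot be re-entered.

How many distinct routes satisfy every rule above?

A right/down-only route from A to U makes exactly 2 down-moves and 5 right-moves in some order.
With no other constraints that would be C(7,2) = 21 routes.
That gives 21 routes.

21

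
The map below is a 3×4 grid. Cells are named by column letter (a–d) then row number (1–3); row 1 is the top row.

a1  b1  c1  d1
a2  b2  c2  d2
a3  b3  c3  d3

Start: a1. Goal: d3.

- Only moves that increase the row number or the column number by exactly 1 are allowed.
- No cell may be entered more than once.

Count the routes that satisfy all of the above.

10

A right/down-only route from a1 to d3 makes exactly 2 down-moves and 3 right-moves in some order.
With no other constraints that would be C(5,2) = 10 routes.
That gives 10 routes.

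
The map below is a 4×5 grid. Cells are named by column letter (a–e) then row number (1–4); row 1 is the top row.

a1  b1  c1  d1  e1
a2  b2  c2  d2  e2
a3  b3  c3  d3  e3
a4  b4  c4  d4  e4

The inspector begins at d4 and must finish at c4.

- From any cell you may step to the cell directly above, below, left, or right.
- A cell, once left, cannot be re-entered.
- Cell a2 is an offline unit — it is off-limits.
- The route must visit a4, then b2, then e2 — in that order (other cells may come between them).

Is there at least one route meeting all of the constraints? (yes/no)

Ignoring the required order, 33 revisit-free routes from d4 to c4 pass through all of a4, b2, and e2; the waypoint orders that occur are e2 → b2 → a4 (33) — never a4 → b2 → e2.

no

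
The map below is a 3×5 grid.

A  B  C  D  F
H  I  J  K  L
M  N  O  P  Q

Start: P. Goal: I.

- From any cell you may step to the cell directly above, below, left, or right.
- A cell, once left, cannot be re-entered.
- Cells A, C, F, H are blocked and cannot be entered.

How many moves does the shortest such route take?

3

The Manhattan distance from P to I is |3−2| + |4−2| = 3, so at least 3 moves are needed.
A route of 3 moves achieves this: P → K → J → I.
Since 3 matches the lower bound, it is optimal.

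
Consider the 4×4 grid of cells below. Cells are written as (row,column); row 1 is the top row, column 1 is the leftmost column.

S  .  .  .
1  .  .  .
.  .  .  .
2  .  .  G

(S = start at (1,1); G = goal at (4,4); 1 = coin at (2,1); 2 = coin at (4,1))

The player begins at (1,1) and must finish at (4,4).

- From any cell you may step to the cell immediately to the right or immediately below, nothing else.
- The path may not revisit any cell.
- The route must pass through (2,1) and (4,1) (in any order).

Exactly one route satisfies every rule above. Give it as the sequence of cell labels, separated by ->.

Moves only go right or down, so the column and row indices never decrease.
Route from (1,1): down 3 to (4,1), right 3 to (4,4) — 6 moves in all.
Check: all required cells visited.

(1,1) -> (2,1) -> (3,1) -> (4,1) -> (4,2) -> (4,3) -> (4,4)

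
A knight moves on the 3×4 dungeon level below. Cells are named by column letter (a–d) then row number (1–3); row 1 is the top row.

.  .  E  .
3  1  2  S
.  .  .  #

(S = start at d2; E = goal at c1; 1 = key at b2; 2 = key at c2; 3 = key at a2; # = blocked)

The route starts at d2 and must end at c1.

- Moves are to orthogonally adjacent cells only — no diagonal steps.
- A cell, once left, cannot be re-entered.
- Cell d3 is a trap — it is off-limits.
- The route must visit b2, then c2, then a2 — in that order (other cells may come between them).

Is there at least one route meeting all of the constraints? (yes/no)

Ignoring the required order, 4 revisit-free routes from d2 to c1 pass through all of b2, c2, and a2; the waypoint orders that occur are c2 → b2 → a2 (3); c2 → a2 → b2 (1) — never b2 → c2 → a2.

no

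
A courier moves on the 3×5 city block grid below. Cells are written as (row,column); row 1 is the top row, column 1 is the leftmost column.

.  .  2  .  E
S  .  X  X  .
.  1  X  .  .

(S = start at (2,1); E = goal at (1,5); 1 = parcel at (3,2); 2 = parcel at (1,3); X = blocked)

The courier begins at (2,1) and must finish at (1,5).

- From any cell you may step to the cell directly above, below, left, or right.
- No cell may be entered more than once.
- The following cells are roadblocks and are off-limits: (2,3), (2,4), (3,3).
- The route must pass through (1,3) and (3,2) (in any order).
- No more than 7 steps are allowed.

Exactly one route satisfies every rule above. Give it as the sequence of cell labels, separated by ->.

Any route must reach (1,3) and (3,2) and still end at (1,5) within 7 moves, so the order of the required stops is forced.
Route from (2,1): down to (3,1), right to (3,2), 2× up (reaching (1,2)), 3× right (reaching (1,5)) — 7 moves in all.
Check: all required cells visited; 7 ≤ 7 moves.

(2,1) -> (3,1) -> (3,2) -> (2,2) -> (1,2) -> (1,3) -> (1,4) -> (1,5)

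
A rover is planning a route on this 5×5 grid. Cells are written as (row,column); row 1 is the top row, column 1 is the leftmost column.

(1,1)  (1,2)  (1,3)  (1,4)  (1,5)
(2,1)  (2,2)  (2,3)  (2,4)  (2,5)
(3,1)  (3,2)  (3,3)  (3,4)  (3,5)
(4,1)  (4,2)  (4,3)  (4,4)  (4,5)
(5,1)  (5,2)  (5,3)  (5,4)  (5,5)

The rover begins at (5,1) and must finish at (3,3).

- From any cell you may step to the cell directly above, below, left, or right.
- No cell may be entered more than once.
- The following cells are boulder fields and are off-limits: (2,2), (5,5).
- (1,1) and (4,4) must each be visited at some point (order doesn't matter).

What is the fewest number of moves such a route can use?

12

Any route passes through (1,1) and (4,4) in some order between (5,1) and (3,3). Summing Manhattan distances along each leg and taking the cheapest ordering ((5,1) → (1,1) → (4,4) → (3,3)) gives a lower bound of 4 + 6 + 2 = 12 moves.
A route of 12 moves achieves this: (5,1) → (4,1) → (3,1) → (2,1) → (1,1) → (1,2) → (1,3) → (2,3) → (2,4) → (3,4) → (4,4) → (4,3) → (3,3).
Since 12 matches the lower bound, it is optimal.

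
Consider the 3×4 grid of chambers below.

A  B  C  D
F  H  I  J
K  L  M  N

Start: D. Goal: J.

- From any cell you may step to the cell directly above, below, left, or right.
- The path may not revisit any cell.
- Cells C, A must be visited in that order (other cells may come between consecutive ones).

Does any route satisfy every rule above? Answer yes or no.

One route that works: D → C → B → A → F → H → I → J.

yes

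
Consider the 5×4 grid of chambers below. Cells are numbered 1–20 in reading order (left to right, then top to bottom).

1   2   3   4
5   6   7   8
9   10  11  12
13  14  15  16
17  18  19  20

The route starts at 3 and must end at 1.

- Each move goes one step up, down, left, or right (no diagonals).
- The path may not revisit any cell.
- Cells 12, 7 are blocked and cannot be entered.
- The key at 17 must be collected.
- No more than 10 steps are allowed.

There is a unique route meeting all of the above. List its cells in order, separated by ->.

3 -> 2 -> 6 -> 10 -> 14 -> 18 -> 17 -> 13 -> 9 -> 5 -> 1

Any route must reach 17 and still end at 1 within 10 moves, so the order of the required stops is forced.
Route from 3: left to 2, 4× down (reaching 18), left to 17, 4× up (reaching 1) — 10 moves in all.
Check: all required cells visited; 10 ≤ 10 moves.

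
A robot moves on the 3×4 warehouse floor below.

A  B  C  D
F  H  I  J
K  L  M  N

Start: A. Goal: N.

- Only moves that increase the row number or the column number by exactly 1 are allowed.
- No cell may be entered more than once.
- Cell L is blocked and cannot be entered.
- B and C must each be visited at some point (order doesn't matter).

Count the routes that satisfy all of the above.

3

A right/down-only route from A to N makes exactly 2 down-moves and 3 right-moves in some order.
With no other constraints that would be C(5,2) = 10 routes.
A monotone route can only reach the required cells in the order B, C, so split there and multiply the segment counts (each segment already excludes blocked cells): A→B: 1; B→C: 1; C→N: 3; product = 3.
That gives 3 routes.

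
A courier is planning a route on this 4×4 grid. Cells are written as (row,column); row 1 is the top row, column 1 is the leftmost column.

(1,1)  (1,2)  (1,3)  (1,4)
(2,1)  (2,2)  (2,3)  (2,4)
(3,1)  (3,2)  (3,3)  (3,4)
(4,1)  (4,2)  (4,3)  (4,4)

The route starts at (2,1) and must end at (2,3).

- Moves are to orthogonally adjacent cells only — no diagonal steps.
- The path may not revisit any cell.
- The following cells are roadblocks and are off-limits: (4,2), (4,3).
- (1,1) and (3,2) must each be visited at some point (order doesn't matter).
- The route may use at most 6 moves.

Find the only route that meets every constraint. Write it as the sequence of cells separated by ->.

(2,1) -> (1,1) -> (1,2) -> (2,2) -> (3,2) -> (3,3) -> (2,3)

Any route must reach (1,1) and (3,2) and still end at (2,3) within 6 moves, so the order of the required stops is forced.
Route from (2,1): up 1 to (1,1), right 1 to (1,2), down 2 to (3,2), right 1 to (3,3), up 1 to (2,3) — 6 moves in all.
Check: all required cells visited; 6 ≤ 6 moves.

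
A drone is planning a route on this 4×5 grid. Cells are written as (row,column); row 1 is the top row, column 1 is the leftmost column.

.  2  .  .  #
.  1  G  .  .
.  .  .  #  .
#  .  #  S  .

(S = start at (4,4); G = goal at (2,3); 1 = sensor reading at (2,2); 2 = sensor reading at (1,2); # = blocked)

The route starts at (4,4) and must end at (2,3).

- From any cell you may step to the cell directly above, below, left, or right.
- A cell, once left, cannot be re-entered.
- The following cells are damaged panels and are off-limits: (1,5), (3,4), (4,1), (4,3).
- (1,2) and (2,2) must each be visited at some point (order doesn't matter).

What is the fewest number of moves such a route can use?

9

Any route passes through (1,2) and (2,2) in some order between (4,4) and (2,3). Summing Manhattan distances along each leg and taking the cheapest ordering ((4,4) → (2,2) → (1,2) → (2,3)) gives a lower bound of 4 + 1 + 2 = 7 moves.
That bound ignores the blocked cells. Measuring each leg by the fewest moves that actually steer around them ((4,4)→(2,2): 6; (2,2)→(1,2): 1; (1,2)→(2,3): 2) raises the lower bound to 9.
A route of 9 moves exists: (4,4) → (4,5) → (3,5) → (2,5) → (2,4) → (1,4) → (1,3) → (1,2) → (2,2) → (2,3).
Since 9 matches that lower bound, it is optimal.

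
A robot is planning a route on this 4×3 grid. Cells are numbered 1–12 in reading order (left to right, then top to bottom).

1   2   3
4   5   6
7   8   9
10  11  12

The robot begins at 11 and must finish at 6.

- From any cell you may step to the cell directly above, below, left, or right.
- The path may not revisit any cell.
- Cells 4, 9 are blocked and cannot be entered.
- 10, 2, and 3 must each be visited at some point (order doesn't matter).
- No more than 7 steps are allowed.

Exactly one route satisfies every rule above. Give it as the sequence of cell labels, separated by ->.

The budget equals the shortest possible length, so every move has to be on a shortest route through the required cells.
Route from 11: left 1 to 10, up 1 to 7, right 1 to 8, up 2 to 2, right 1 to 3, down 1 to 6 — 7 moves in all.
Check: all required cells visited; 7 ≤ 7 moves.

11 -> 10 -> 7 -> 8 -> 5 -> 2 -> 3 -> 6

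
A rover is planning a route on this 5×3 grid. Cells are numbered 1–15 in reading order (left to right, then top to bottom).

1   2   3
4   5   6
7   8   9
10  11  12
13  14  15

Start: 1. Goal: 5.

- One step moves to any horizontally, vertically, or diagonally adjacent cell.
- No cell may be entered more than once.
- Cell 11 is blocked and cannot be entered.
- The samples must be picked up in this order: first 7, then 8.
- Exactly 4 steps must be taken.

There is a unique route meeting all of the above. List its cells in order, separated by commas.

The waypoints must appear in the order 7, 8, with no cell reused.
Route from 1: down 2 to 7, right 1 to 8, up 1 to 5 — 4 moves in all.
Check: order respected (7 at step 2, 8 at step 3); 4 moves as required.

1, 4, 7, 8, 5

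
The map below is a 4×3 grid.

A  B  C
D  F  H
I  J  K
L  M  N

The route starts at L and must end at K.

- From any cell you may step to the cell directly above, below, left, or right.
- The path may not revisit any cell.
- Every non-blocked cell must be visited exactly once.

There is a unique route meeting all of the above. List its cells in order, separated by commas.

L, I, D, A, B, C, H, F, J, M, N, K

Need to visit all 12 open cells exactly once, starting at L and ending at K.
Cell A has only two open neighbours (D and B), so the path must pass straight through it: one of those is the cell it's entered from and the other is where it exits.
Route from L: up 3 to A, right 2 to C, down 1 to H, left 1 to F, down 2 to M, right 1 to N, up 1 to K — 11 moves in all.
Check: all 12 open cells covered.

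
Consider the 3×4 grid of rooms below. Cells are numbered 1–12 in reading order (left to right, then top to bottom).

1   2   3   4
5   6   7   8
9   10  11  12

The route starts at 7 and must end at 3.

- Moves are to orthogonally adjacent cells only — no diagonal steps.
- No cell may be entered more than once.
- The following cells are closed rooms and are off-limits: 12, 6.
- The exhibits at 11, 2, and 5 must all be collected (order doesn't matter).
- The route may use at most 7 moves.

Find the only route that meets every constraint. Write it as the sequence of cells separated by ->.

Any route must reach 11, 2, and 5 and still end at 3 within 7 moves, so the order of the required stops is forced.
Route from 7: down 1 to 11, left 2 to 9, up 2 to 1, right 2 to 3 — 7 moves in all.
Check: all required cells visited; 7 ≤ 7 moves.

7 -> 11 -> 10 -> 9 -> 5 -> 1 -> 2 -> 3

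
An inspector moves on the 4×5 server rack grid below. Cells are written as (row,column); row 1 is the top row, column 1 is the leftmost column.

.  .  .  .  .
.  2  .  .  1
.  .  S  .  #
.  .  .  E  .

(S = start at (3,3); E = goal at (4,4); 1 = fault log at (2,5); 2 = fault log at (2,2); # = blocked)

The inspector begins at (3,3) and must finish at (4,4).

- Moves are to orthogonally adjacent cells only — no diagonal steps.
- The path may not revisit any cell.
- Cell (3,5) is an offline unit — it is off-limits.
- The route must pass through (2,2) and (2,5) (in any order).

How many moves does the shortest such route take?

10

Any route passes through (2,2) and (2,5) in some order between (3,3) and (4,4). Summing Manhattan distances along each leg and taking the cheapest ordering ((3,3) → (2,2) → (2,5) → (4,4)) gives a lower bound of 2 + 3 + 3 = 8 moves.
The shortest route satisfying every rule uses 10 moves: (3,3) → (2,3) → (2,2) → (1,2) → (1,3) → (1,4) → (1,5) → (2,5) → (2,4) → (3,4) → (4,4).
The no-revisit rule (legs can't share cells) pushes the minimum above the 8-move bound; an exhaustive check rules out every length from 8 to 9, leaving 10 as the minimum.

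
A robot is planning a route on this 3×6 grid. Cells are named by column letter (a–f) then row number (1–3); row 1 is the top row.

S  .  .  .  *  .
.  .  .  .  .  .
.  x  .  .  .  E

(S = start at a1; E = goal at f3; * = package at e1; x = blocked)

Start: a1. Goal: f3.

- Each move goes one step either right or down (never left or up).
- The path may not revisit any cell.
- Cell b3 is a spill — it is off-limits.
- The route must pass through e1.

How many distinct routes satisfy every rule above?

3

A right/down-only route from a1 to f3 makes exactly 2 down-moves and 5 right-moves in some order.
With no other constraints that would be C(7,2) = 21 routes.
Split at e1 and multiply the segment counts (each segment already excludes blocked cells): a1→e1: 1; e1→f3: 3; product = 3.
That gives 3 routes.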